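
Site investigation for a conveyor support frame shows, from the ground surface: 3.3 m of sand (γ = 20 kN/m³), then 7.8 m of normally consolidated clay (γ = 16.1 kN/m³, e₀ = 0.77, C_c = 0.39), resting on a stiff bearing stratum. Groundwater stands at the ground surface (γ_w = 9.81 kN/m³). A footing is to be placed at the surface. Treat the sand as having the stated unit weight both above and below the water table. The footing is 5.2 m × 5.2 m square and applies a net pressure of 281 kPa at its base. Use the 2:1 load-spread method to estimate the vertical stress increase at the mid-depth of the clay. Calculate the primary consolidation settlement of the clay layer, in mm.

Mid-depth of clay below the ground surface: z = 3.3 + 7.8/2 = 7.2 m.
Total vertical stress at mid-clay: σ_v = 20×3.3 + 16.1×3.9 = 128.79 kPa.
Pore pressure: u = 9.81×(7.2 − 0) = 70.632 kPa.
Initial effective stress: σ'_0 = σ_v − u = 128.79 − 70.632 = 58.158 kPa.
Stress increase at mid-clay by the 2:1 spreading method:
Δσ = qBL/((B+z)(L+z)) = 281×5.2×5.2/((5.2+7.2)(5.2+7.2)) = 49.416 kPa
Final effective stress: σ'_f = σ'_0 + Δσ = 58.158 + 49.416 = 107.57 kPa.
Normally consolidated clay, so the full stress increment lies on the virgin compression line:
S_c = C_c·H/(1+e₀)·log₁₀(σ'_f/σ'_0) = 0.39×7.8/(1+0.77)×log₁₀(107.57/58.158)
    = 1.7186 × 0.26708 = 0.459 m

S_c ≈ 459 mm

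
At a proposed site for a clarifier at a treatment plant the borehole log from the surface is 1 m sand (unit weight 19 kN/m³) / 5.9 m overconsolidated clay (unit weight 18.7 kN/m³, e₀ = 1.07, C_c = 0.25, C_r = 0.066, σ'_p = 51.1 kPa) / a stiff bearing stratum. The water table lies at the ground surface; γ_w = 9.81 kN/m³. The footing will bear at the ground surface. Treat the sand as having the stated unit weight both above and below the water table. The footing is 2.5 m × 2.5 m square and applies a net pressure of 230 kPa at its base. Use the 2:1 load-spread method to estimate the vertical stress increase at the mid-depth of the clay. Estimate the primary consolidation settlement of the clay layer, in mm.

S_c ≈ 127 mm

Mid-depth of clay below the ground surface: z = 1 + 5.9/2 = 3.95 m.
Total vertical stress at mid-clay: σ_v = 19×1 + 18.7×2.95 = 74.165 kPa.
Pore pressure: u = 9.81×(3.95 − 0) = 38.75 kPa.
Initial effective stress: σ'_0 = σ_v − u = 74.165 − 38.75 = 35.415 kPa.
Stress increase at mid-clay by the 2:1 spreading method:
Δσ = qBL/((B+z)(L+z)) = 230×2.5×2.5/((2.5+3.95)(2.5+3.95)) = 34.553 kPa
Final effective stress: σ'_f = 35.415 + 34.553 = 69.968 kPa.
σ'_f = 69.968 > σ'_p = 51.1 kPa, so the stress path crosses the preconsolidation pressure — recompression up to σ'_p, then virgin compression beyond:
S_c = H/(1+e₀)·[C_r·log₁₀(σ'_p/σ'_0) + C_c·log₁₀(σ'_f/σ'_p)]
    = 5.9/2.07 × [0.066×log₁₀(51.1/35.415) + 0.25×log₁₀(69.968/51.1)]
    = 2.8502 × [0.010509 + 0.03412] = 0.1272 m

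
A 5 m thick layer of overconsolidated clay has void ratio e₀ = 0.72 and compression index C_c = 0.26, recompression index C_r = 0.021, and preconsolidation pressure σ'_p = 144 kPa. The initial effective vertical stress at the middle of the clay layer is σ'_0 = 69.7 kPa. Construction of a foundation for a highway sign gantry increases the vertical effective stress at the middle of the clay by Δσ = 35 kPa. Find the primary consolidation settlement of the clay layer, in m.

Final effective stress: σ'_f = 69.7 + 35 = 104.7 kPa.
σ'_f = 104.7 ≤ σ'_p = 144 kPa, so the clay remains overconsolidated and only the recompression index applies:
S_c = C_r·H/(1+e₀)·log₁₀(σ'_f/σ'_0) = 0.021×5/1.72×log₁₀(104.7/69.7)
    = 0.061047 × 0.17671 = 0.01079 m

S_c ≈ 0.0108 m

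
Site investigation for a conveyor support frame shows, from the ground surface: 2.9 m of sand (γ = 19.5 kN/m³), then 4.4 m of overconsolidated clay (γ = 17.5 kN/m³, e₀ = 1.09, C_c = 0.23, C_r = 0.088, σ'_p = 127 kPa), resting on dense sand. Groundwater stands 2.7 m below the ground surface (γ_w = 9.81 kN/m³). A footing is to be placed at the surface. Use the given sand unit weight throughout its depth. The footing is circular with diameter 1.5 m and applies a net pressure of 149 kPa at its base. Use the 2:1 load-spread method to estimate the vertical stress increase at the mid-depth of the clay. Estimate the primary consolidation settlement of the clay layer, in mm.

S_c ≈ 8.22 mm

Mid-depth of clay below the ground surface: z = 2.9 + 4.4/2 = 5.1 m.
Total vertical stress at mid-clay: σ_v = 19.5×2.9 + 17.5×2.2 = 95.05 kPa.
Pore pressure: u = 9.81×(5.1 − 2.7) = 23.544 kPa.
Initial effective stress: σ'_0 = σ_v − u = 95.05 − 23.544 = 71.506 kPa.
Stress increase at mid-clay by the 2:1 spreading method:
Δσ ≈ qD²/(D+z)² = 149×1.5²/(1.5+5.1)² = 7.6963 kPa
Final effective stress: σ'_f = 71.506 + 7.6963 = 79.202 kPa.
σ'_f = 79.202 ≤ σ'_p = 127 kPa, so the clay remains overconsolidated and only the recompression index applies:
S_c = C_r·H/(1+e₀)·log₁₀(σ'_f/σ'_0) = 0.088×4.4/2.09×log₁₀(79.202/71.506)
    = 0.18527 × 0.044394 = 0.008225 m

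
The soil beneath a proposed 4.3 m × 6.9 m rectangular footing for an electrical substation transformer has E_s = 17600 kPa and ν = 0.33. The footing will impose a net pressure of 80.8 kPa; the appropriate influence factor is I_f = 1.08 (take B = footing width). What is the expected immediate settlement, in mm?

S_e ≈ 19 mm

Immediate (elastic) settlement: S_e = q·B·(1−ν²)/E_s · I_f.
S_e = 80.8 × 4.3 × (1 − 0.33²) / 17600 × 1.08
    = 80.8 × 4.3 × 0.8911 / 17600 × 1.08
    = 0.019 m = 19 mm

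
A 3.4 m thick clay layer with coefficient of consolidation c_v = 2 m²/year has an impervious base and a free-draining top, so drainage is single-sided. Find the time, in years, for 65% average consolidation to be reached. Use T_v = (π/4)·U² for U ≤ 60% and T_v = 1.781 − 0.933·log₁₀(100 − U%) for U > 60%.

t ≈ 1.97 years

Drainage path length: H_d = H = 3.4 m (single drainage).
U > 60%: T_v = 1.781 − 0.933·log₁₀(100 − 65) = 0.34038.
t = T_v·H_d²/c_v = 0.34038×3.4²/2 = 1.967 years.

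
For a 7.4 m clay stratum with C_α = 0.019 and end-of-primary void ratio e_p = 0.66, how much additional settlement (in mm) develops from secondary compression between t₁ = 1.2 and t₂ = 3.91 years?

S_s ≈ 43.5 mm

Secondary compression: S_s = C_α·H/(1+e_p)·log₁₀(t₂/t₁)
S_s = 0.019×7.4/(1+0.66)×log₁₀(3.91/1.2)
    = 0.0847 × 0.513 = 0.04345 m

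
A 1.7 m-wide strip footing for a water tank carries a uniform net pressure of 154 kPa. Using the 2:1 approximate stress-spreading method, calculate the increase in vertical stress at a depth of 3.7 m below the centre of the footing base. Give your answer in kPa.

By the 2:1 method the load spreads at 1 horizontal : 2 vertical, so at depth z the loaded area has grown by z in each plan dimension:
Δσ = qB/(B+z) = 154×1.7/(1.7+3.7) = 48.481 kPa

Δσ_z ≈ 48.5 kPa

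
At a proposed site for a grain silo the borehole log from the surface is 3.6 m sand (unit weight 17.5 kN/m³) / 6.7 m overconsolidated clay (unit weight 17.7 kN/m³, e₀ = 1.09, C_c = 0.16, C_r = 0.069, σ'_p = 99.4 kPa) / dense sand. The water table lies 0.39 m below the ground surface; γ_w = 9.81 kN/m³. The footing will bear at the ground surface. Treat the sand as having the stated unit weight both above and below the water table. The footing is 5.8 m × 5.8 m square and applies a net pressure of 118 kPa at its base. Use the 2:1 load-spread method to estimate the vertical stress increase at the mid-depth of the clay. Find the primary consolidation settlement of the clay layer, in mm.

S_c ≈ 33.8 mm

Mid-depth of clay below the ground surface: z = 3.6 + 6.7/2 = 6.95 m.
Total vertical stress at mid-clay: σ_v = 17.5×3.6 + 17.7×3.35 = 122.3 kPa.
Pore pressure: u = 9.81×(6.95 − 0.39) = 64.354 kPa.
Initial effective stress: σ'_0 = σ_v − u = 122.3 − 64.354 = 57.946 kPa.
Stress increase at mid-clay by the 2:1 spreading method:
Δσ = qBL/((B+z)(L+z)) = 118×5.8×5.8/((5.8+6.95)(5.8+6.95)) = 24.418 kPa
Final effective stress: σ'_f = 57.946 + 24.418 = 82.364 kPa.
σ'_f = 82.364 ≤ σ'_p = 99.4 kPa, so the clay remains overconsolidated and only the recompression index applies:
S_c = C_r·H/(1+e₀)·log₁₀(σ'_f/σ'_0) = 0.069×6.7/2.09×log₁₀(82.364/57.946)
    = 0.22119 × 0.15271 = 0.03378 m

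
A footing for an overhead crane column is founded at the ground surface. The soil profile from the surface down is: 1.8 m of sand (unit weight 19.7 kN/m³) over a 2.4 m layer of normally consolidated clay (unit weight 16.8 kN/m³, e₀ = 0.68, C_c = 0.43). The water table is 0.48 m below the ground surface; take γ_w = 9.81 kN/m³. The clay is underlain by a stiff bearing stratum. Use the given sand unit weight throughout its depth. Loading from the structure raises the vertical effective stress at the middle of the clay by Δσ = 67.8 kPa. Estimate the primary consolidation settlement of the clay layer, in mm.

S_c ≈ 310 mm

Mid-depth of clay below the ground surface: z = 1.8 + 2.4/2 = 3 m.
Total vertical stress at mid-clay: σ_v = 19.7×1.8 + 16.8×1.2 = 55.62 kPa.
Pore pressure: u = 9.81×(3 − 0.48) = 24.721 kPa.
Initial effective stress: σ'_0 = σ_v − u = 55.62 − 24.721 = 30.899 kPa.
Final effective stress: σ'_f = σ'_0 + Δσ = 30.899 + 67.8 = 98.699 kPa.
Normally consolidated clay, so the full stress increment lies on the virgin compression line:
S_c = C_c·H/(1+e₀)·log₁₀(σ'_f/σ'_0) = 0.43×2.4/(1+0.68)×log₁₀(98.699/30.899)
    = 0.61429 × 0.50437 = 0.3098 m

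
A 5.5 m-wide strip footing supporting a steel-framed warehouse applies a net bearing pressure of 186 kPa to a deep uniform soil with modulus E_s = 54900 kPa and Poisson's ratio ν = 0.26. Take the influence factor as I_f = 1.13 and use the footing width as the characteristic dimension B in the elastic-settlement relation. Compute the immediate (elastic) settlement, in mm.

S_e ≈ 19.6 mm

Immediate (elastic) settlement: S_e = q·B·(1−ν²)/E_s · I_f.
S_e = 186 × 5.5 × (1 − 0.26²) / 54900 × 1.13
    = 186 × 5.5 × 0.9324 / 54900 × 1.13
    = 0.01963 m = 19.63 mm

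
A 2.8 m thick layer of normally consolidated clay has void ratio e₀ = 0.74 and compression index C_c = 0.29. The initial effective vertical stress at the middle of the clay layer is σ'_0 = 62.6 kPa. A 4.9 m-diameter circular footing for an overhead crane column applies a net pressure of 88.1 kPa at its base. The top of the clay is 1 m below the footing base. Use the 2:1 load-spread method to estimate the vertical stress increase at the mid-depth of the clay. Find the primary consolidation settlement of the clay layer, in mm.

S_c ≈ 99.5 mm

Mid-depth of clay below the footing base: z = 1 + 2.8/2 = 2.4 m.
Stress increase at mid-clay by the 2:1 spreading method:
Δσ ≈ qD²/(D+z)² = 88.1×4.9²/(4.9+2.4)² = 39.694 kPa
Final effective stress: σ'_f = σ'_0 + Δσ = 62.6 + 39.694 = 102.29 kPa.
Normally consolidated clay, so the full stress increment lies on the virgin compression line:
S_c = C_c·H/(1+e₀)·log₁₀(σ'_f/σ'_0) = 0.29×2.8/(1+0.74)×log₁₀(102.29/62.6)
    = 0.46667 × 0.21326 = 0.09952 m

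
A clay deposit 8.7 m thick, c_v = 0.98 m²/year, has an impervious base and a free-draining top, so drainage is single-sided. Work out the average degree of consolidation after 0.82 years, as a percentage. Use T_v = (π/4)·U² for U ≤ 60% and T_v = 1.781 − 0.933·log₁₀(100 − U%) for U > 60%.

U ≈ 11.6 %

Drainage path length: H_d = H = 8.7 m (single drainage).
T_v = c_v·t/H_d² = 0.98×0.82/8.7² = 0.010617.
T_v = 0.010617 corresponds to the U ≤ 60% branch:
U = √(4T_v/π) = 0.1163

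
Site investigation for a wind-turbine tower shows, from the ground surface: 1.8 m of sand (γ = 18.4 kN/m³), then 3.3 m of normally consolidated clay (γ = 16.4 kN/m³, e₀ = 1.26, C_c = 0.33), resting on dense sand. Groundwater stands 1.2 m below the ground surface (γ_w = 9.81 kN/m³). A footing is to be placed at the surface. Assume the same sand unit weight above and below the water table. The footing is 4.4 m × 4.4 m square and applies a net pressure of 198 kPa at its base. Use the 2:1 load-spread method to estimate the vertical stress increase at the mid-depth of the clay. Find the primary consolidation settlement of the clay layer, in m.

Mid-depth of clay below the ground surface: z = 1.8 + 3.3/2 = 3.45 m.
Total vertical stress at mid-clay: σ_v = 18.4×1.8 + 16.4×1.65 = 60.18 kPa.
Pore pressure: u = 9.81×(3.45 − 1.2) = 22.073 kPa.
Initial effective stress: σ'_0 = σ_v − u = 60.18 − 22.073 = 38.107 kPa.
Stress increase at mid-clay by the 2:1 spreading method:
Δσ = qBL/((B+z)(L+z)) = 198×4.4×4.4/((4.4+3.45)(4.4+3.45)) = 62.206 kPa
Final effective stress: σ'_f = σ'_0 + Δσ = 38.107 + 62.206 = 100.31 kPa.
Normally consolidated clay, so the full stress increment lies on the virgin compression line:
S_c = C_c·H/(1+e₀)·log₁₀(σ'_f/σ'_0) = 0.33×3.3/(1+1.26)×log₁₀(100.31/38.107)
    = 0.48186 × 0.42034 = 0.2025 m

S_c ≈ 0.203 m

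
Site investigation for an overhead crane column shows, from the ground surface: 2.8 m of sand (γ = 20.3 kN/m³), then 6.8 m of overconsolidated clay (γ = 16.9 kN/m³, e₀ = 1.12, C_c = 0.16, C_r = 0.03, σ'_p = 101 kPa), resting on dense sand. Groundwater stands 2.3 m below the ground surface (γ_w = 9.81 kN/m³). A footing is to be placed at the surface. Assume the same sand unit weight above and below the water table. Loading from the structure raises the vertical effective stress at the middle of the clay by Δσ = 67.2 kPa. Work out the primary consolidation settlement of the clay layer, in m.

S_c ≈ 0.0897 m

Mid-depth of clay below the ground surface: z = 2.8 + 6.8/2 = 6.2 m.
Total vertical stress at mid-clay: σ_v = 20.3×2.8 + 16.9×3.4 = 114.3 kPa.
Pore pressure: u = 9.81×(6.2 − 2.3) = 38.259 kPa.
Initial effective stress: σ'_0 = σ_v − u = 114.3 − 38.259 = 76.041 kPa.
Final effective stress: σ'_f = 76.041 + 67.2 = 143.24 kPa.
σ'_f = 143.24 > σ'_p = 101 kPa, so the stress path crosses the preconsolidation pressure — recompression up to σ'_p, then virgin compression beyond:
S_c = H/(1+e₀)·[C_r·log₁₀(σ'_p/σ'_0) + C_c·log₁₀(σ'_f/σ'_p)]
    = 6.8/2.12 × [0.03×log₁₀(101/76.041) + 0.16×log₁₀(143.24/101)]
    = 3.2075 × [0.0036982 + 0.024279] = 0.08974 m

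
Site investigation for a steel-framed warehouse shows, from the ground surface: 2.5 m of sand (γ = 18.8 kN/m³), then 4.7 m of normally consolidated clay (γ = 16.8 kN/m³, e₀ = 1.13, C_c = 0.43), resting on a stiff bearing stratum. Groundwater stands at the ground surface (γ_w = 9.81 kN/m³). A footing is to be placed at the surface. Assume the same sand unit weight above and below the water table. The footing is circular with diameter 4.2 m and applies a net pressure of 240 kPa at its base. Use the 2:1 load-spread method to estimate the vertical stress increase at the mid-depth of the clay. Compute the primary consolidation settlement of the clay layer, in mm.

Mid-depth of clay below the ground surface: z = 2.5 + 4.7/2 = 4.85 m.
Total vertical stress at mid-clay: σ_v = 18.8×2.5 + 16.8×2.35 = 86.48 kPa.
Pore pressure: u = 9.81×(4.85 − 0) = 47.578 kPa.
Initial effective stress: σ'_0 = σ_v − u = 86.48 − 47.578 = 38.902 kPa.
Stress increase at mid-clay by the 2:1 spreading method:
Δσ ≈ qD²/(D+z)² = 240×4.2²/(4.2+4.85)² = 51.691 kPa
Final effective stress: σ'_f = σ'_0 + Δσ = 38.902 + 51.691 = 90.593 kPa.
Normally consolidated clay, so the full stress increment lies on the virgin compression line:
S_c = C_c·H/(1+e₀)·log₁₀(σ'_f/σ'_0) = 0.43×4.7/(1+1.13)×log₁₀(90.593/38.902)
    = 0.94883 × 0.36712 = 0.3483 m

S_c ≈ 348 mm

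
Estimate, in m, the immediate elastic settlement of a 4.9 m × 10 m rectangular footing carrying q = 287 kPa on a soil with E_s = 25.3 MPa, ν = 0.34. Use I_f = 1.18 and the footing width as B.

Immediate (elastic) settlement: S_e = q·B·(1−ν²)/E_s · I_f.
E_s = 25.3 MPa = 25300 kPa.
S_e = 287 × 4.9 × (1 − 0.34²) / 25300 × 1.18
    = 287 × 4.9 × 0.8844 / 25300 × 1.18
    = 0.05801 m

S_e ≈ 0.058 m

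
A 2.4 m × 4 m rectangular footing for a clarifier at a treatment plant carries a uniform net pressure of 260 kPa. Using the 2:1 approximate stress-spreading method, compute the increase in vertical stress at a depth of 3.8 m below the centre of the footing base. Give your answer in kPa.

Δσ_z ≈ 51.6 kPa

By the 2:1 method the load spreads at 1 horizontal : 2 vertical, so at depth z the loaded area has grown by z in each plan dimension:
Δσ = qBL/((B+z)(L+z)) = 260×2.4×4/((2.4+3.8)(4+3.8)) = 51.613 kPa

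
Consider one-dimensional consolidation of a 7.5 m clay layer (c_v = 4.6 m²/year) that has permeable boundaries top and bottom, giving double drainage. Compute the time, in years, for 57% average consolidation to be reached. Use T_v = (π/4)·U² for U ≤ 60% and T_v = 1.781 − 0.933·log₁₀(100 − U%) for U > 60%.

t ≈ 0.78 years

Drainage path length: H_d = H/2 = 3.75 m (double drainage).
U ≤ 60%: T_v = (π/4)·U² = (π/4)×0.57² = 0.25518.
t = T_v·H_d²/c_v = 0.25518×3.75²/4.6 = 0.7801 years.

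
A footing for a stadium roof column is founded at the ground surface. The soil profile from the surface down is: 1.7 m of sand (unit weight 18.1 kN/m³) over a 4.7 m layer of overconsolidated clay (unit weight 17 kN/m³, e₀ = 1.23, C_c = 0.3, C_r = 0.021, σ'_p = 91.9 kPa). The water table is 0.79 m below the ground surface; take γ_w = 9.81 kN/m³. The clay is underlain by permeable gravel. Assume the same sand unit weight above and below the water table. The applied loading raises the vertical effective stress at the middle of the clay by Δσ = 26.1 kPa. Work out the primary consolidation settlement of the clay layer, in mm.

S_c ≈ 9.9 mm

Mid-depth of clay below the ground surface: z = 1.7 + 4.7/2 = 4.05 m.
Total vertical stress at mid-clay: σ_v = 18.1×1.7 + 17×2.35 = 70.72 kPa.
Pore pressure: u = 9.81×(4.05 − 0.79) = 31.981 kPa.
Initial effective stress: σ'_0 = σ_v − u = 70.72 − 31.981 = 38.739 kPa.
Final effective stress: σ'_f = 38.739 + 26.1 = 64.839 kPa.
σ'_f = 64.839 ≤ σ'_p = 91.9 kPa, so the clay remains overconsolidated and only the recompression index applies:
S_c = C_r·H/(1+e₀)·log₁₀(σ'_f/σ'_0) = 0.021×4.7/2.23×log₁₀(64.839/38.739)
    = 0.04426 × 0.22369 = 0.0099 m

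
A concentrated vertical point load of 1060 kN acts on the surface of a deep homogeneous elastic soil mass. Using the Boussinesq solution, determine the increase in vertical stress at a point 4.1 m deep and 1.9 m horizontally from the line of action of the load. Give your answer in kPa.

Δσ_z ≈ 18.5 kPa

Boussinesq vertical stress below a point load on an elastic half-space:
Δσ_z = 3P/(2πz²) · [1 + (r/z)²]^(−5/2)
r/z = 1.9/4.1 = 0.46341; [1+(r/z)²]^(−5/2) = 0.61487.
Δσ_z = 3×1060/(2π×4.1²) × 0.61487 = 30.108 × 0.61487 = 18.51 kPa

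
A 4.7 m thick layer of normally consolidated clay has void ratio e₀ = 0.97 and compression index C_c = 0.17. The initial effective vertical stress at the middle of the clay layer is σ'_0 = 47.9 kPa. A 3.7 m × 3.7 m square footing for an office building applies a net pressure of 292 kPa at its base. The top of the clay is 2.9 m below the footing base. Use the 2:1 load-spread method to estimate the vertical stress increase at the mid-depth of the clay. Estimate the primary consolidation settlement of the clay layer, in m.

Mid-depth of clay below the footing base: z = 2.9 + 4.7/2 = 5.25 m.
Stress increase at mid-clay by the 2:1 spreading method:
Δσ = qBL/((B+z)(L+z)) = 292×3.7×3.7/((3.7+5.25)(3.7+5.25)) = 49.905 kPa
Final effective stress: σ'_f = σ'_0 + Δσ = 47.9 + 49.905 = 97.805 kPa.
Normally consolidated clay, so the full stress increment lies on the virgin compression line:
S_c = C_c·H/(1+e₀)·log₁₀(σ'_f/σ'_0) = 0.17×4.7/(1+0.97)×log₁₀(97.805/47.9)
    = 0.40558 × 0.31003 = 0.1257 m

S_c ≈ 0.126 m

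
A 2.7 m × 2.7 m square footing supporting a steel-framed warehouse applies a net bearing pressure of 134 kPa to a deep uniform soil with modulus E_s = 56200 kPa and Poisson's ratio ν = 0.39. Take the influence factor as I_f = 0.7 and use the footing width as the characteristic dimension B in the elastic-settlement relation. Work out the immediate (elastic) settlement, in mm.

Immediate (elastic) settlement: S_e = q·B·(1−ν²)/E_s · I_f.
S_e = 134 × 2.7 × (1 − 0.39²) / 56200 × 0.7
    = 134 × 2.7 × 0.8479 / 56200 × 0.7
    = 0.003821 m = 3.821 mm

S_e ≈ 3.82 mm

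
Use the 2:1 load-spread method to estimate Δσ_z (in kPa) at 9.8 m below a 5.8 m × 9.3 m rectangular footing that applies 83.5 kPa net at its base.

Δσ_z ≈ 15.1 kPa

By the 2:1 method the load spreads at 1 horizontal : 2 vertical, so at depth z the loaded area has grown by z in each plan dimension:
Δσ = qBL/((B+z)(L+z)) = 83.5×5.8×9.3/((5.8+9.8)(9.3+9.8)) = 15.116 kPa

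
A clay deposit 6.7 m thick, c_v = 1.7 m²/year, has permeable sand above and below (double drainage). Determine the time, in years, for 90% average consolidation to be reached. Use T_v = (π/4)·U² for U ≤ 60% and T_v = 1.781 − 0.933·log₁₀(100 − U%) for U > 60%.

Drainage path length: H_d = H/2 = 3.35 m (double drainage).
U > 60%: T_v = 1.781 − 0.933·log₁₀(100 − 90) = 0.848.
t = T_v·H_d²/c_v = 0.848×3.35²/1.7 = 5.598 years.

t ≈ 5.6 years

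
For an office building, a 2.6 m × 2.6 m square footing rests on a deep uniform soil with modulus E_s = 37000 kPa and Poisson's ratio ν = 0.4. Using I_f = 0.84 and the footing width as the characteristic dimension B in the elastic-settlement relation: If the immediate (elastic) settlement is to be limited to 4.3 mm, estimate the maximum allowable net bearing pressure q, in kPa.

q ≈ 86.7 kPa

S_e = q·B·(1−ν²)/E_s · I_f  ⇒  q = S_e·E_s / (B·(1−ν²)·I_f).
q = 0.0043 × 37000 / (2.6 × 0.84 × 0.84) = 86.72 kPa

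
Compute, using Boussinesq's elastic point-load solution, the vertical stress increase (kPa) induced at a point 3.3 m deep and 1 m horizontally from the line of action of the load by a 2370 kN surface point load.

Boussinesq vertical stress below a point load on an elastic half-space:
Δσ_z = 3P/(2πz²) · [1 + (r/z)²]^(−5/2)
r/z = 1/3.3 = 0.30303; [1+(r/z)²]^(−5/2) = 0.80281.
Δσ_z = 3×2370/(2π×3.3²) × 0.80281 = 103.91 × 0.80281 = 83.42 kPa

Δσ_z ≈ 83.4 kPa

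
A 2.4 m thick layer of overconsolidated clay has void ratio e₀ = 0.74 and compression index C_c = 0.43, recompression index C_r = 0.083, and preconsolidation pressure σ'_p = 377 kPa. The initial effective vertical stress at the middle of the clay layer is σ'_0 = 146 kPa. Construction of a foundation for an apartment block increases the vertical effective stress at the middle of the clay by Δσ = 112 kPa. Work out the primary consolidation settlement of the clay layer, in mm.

Final effective stress: σ'_f = 146 + 112 = 258 kPa.
σ'_f = 258 ≤ σ'_p = 377 kPa, so the clay remains overconsolidated and only the recompression index applies:
S_c = C_r·H/(1+e₀)·log₁₀(σ'_f/σ'_0) = 0.083×2.4/1.74×log₁₀(258/146)
    = 0.11448 × 0.24727 = 0.02831 m

S_c ≈ 28.3 mm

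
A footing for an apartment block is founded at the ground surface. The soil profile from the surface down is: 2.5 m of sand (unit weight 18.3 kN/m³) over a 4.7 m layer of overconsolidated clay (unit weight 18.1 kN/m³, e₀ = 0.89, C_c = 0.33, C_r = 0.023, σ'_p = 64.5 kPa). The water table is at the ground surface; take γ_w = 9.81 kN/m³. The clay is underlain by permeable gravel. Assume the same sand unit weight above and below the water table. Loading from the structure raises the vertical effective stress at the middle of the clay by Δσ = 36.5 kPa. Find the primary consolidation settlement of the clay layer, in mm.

Mid-depth of clay below the ground surface: z = 2.5 + 4.7/2 = 4.85 m.
Total vertical stress at mid-clay: σ_v = 18.3×2.5 + 18.1×2.35 = 88.285 kPa.
Pore pressure: u = 9.81×(4.85 − 0) = 47.578 kPa.
Initial effective stress: σ'_0 = σ_v − u = 88.285 − 47.578 = 40.707 kPa.
Final effective stress: σ'_f = 40.707 + 36.5 = 77.207 kPa.
σ'_f = 77.207 > σ'_p = 64.5 kPa, so the stress path crosses the preconsolidation pressure — recompression up to σ'_p, then virgin compression beyond:
S_c = H/(1+e₀)·[C_r·log₁₀(σ'_p/σ'_0) + C_c·log₁₀(σ'_f/σ'_p)]
    = 4.7/1.89 × [0.023×log₁₀(64.5/40.707) + 0.33×log₁₀(77.207/64.5)]
    = 2.4868 × [0.0045975 + 0.025772] = 0.07552 m

S_c ≈ 75.5 mm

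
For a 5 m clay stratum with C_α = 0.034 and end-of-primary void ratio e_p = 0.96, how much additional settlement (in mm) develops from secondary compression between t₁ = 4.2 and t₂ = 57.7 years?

Secondary compression: S_s = C_α·H/(1+e_p)·log₁₀(t₂/t₁)
S_s = 0.034×5/(1+0.96)×log₁₀(57.7/4.2)
    = 0.08673 × 1.138 = 0.0987 m

S_s ≈ 98.7 mm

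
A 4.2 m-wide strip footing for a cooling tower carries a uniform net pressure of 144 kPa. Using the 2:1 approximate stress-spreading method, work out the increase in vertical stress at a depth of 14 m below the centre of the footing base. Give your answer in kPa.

Δσ_z ≈ 33.2 kPa

By the 2:1 method the load spreads at 1 horizontal : 2 vertical, so at depth z the loaded area has grown by z in each plan dimension:
Δσ = qB/(B+z) = 144×4.2/(4.2+14) = 33.231 kPa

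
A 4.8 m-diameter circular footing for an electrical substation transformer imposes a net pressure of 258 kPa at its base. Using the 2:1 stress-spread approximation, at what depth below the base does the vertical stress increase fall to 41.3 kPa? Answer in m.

2:1 spreading — at depth z the loaded area has grown by z in each plan dimension:
qD²/(D+z)² = Δσ_z ⇒ z = D(√(q/Δσ_z) − 1) = 4.8×(√(258/41.3) − 1) = 7.197 m

z ≈ 7.2 m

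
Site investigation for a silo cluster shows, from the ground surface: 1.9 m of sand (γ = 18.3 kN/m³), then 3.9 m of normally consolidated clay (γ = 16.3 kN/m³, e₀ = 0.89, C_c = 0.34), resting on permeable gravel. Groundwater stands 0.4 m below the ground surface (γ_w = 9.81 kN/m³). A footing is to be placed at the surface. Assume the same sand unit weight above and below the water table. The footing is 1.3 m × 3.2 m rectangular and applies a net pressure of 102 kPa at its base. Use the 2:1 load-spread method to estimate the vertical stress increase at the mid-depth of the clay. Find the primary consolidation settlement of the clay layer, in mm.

Mid-depth of clay below the ground surface: z = 1.9 + 3.9/2 = 3.85 m.
Total vertical stress at mid-clay: σ_v = 18.3×1.9 + 16.3×1.95 = 66.555 kPa.
Pore pressure: u = 9.81×(3.85 − 0.4) = 33.845 kPa.
Initial effective stress: σ'_0 = σ_v − u = 66.555 − 33.845 = 32.71 kPa.
Stress increase at mid-clay by the 2:1 spreading method:
Δσ = qBL/((B+z)(L+z)) = 102×1.3×3.2/((1.3+3.85)(3.2+3.85)) = 11.687 kPa
Final effective stress: σ'_f = σ'_0 + Δσ = 32.71 + 11.687 = 44.397 kPa.
Normally consolidated clay, so the full stress increment lies on the virgin compression line:
S_c = C_c·H/(1+e₀)·log₁₀(σ'_f/σ'_0) = 0.34×3.9/(1+0.89)×log₁₀(44.397/32.71)
    = 0.70159 × 0.13267 = 0.09308 m

S_c ≈ 93.1 mm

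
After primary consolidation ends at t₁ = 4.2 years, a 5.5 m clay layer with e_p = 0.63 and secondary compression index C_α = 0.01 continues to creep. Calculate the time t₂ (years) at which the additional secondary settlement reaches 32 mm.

S_s = C_α·H/(1+e_p)·log₁₀(t₂/t₁) ⇒ log₁₀(t₂/t₁) = S_s·(1+e_p)/(C_α·H).
log₁₀(t₂/t₁) = 0.032 × (1+0.63) / (0.01×5.5) = 0.9484
t₂ = t₁ × 10^0.9484 = 4.2 × 8.879 = 37.29 years

t₂ ≈ 37.3 years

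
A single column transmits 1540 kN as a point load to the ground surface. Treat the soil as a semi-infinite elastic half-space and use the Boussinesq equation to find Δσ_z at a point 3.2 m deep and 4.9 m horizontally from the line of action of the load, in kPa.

Boussinesq vertical stress below a point load on an elastic half-space:
Δσ_z = 3P/(2πz²) · [1 + (r/z)²]^(−5/2)
r/z = 4.9/3.2 = 1.5312; [1+(r/z)²]^(−5/2) = 0.048876.
Δσ_z = 3×1540/(2π×3.2²) × 0.048876 = 71.806 × 0.048876 = 3.51 kPa

Δσ_z ≈ 3.51 kPa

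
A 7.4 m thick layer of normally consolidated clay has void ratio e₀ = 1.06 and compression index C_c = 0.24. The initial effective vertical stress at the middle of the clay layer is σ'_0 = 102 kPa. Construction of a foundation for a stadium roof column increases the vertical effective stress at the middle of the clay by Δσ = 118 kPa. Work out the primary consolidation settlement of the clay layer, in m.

S_c ≈ 0.288 m

Final effective stress: σ'_f = σ'_0 + Δσ = 102 + 118 = 220 kPa.
Normally consolidated clay, so the full stress increment lies on the virgin compression line:
S_c = C_c·H/(1+e₀)·log₁₀(σ'_f/σ'_0) = 0.24×7.4/(1+1.06)×log₁₀(220/102)
    = 0.86214 × 0.33382 = 0.2878 m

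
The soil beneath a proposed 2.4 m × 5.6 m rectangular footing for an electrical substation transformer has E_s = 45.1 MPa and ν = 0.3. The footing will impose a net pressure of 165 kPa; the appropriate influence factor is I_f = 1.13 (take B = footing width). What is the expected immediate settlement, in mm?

Immediate (elastic) settlement: S_e = q·B·(1−ν²)/E_s · I_f.
E_s = 45.1 MPa = 45100 kPa.
S_e = 165 × 2.4 × (1 − 0.3²) / 45100 × 1.13
    = 165 × 2.4 × 0.91 / 45100 × 1.13
    = 0.009029 m = 9.029 mm

S_e ≈ 9.03 mm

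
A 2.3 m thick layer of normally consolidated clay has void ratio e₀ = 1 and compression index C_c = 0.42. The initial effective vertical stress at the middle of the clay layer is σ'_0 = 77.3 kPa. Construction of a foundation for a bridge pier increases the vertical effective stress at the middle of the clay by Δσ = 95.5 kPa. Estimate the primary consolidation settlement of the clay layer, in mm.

Final effective stress: σ'_f = σ'_0 + Δσ = 77.3 + 95.5 = 172.8 kPa.
Normally consolidated clay, so the full stress increment lies on the virgin compression line:
S_c = C_c·H/(1+e₀)·log₁₀(σ'_f/σ'_0) = 0.42×2.3/(1+1)×log₁₀(172.8/77.3)
    = 0.483 × 0.34936 = 0.1687 m

S_c ≈ 169 mm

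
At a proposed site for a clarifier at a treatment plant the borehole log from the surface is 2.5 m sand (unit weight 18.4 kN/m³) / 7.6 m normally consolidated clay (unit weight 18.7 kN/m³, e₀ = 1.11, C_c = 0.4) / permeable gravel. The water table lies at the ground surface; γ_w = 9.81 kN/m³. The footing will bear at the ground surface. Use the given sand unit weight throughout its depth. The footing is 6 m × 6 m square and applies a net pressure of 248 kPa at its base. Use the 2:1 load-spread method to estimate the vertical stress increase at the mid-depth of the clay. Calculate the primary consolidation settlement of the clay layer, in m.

Mid-depth of clay below the ground surface: z = 2.5 + 7.6/2 = 6.3 m.
Total vertical stress at mid-clay: σ_v = 18.4×2.5 + 18.7×3.8 = 117.06 kPa.
Pore pressure: u = 9.81×(6.3 − 0) = 61.803 kPa.
Initial effective stress: σ'_0 = σ_v − u = 117.06 − 61.803 = 55.257 kPa.
Stress increase at mid-clay by the 2:1 spreading method:
Δσ = qBL/((B+z)(L+z)) = 248×6×6/((6+6.3)(6+6.3)) = 59.012 kPa
Final effective stress: σ'_f = σ'_0 + Δσ = 55.257 + 59.012 = 114.27 kPa.
Normally consolidated clay, so the full stress increment lies on the virgin compression line:
S_c = C_c·H/(1+e₀)·log₁₀(σ'_f/σ'_0) = 0.4×7.6/(1+1.11)×log₁₀(114.27/55.257)
    = 1.4408 × 0.31554 = 0.4546 m

S_c ≈ 0.455 m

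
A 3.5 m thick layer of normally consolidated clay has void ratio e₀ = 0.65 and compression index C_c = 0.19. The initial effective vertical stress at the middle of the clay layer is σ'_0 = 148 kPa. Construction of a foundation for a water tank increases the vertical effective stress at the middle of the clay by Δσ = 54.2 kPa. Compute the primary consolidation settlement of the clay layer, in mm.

Final effective stress: σ'_f = σ'_0 + Δσ = 148 + 54.2 = 202.2 kPa.
Normally consolidated clay, so the full stress increment lies on the virgin compression line:
S_c = C_c·H/(1+e₀)·log₁₀(σ'_f/σ'_0) = 0.19×3.5/(1+0.65)×log₁₀(202.2/148)
    = 0.40303 × 0.13552 = 0.05462 m

S_c ≈ 54.6 mm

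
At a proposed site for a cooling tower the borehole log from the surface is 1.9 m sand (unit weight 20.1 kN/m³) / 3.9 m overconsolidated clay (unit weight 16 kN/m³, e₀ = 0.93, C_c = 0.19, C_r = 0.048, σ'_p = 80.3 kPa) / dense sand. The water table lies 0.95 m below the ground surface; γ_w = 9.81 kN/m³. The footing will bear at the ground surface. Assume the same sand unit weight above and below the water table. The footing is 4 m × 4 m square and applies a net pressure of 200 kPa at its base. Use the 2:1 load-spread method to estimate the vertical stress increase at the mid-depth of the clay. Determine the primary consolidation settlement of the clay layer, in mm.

S_c ≈ 52.6 mm

Mid-depth of clay below the ground surface: z = 1.9 + 3.9/2 = 3.85 m.
Total vertical stress at mid-clay: σ_v = 20.1×1.9 + 16×1.95 = 69.39 kPa.
Pore pressure: u = 9.81×(3.85 − 0.95) = 28.449 kPa.
Initial effective stress: σ'_0 = σ_v − u = 69.39 − 28.449 = 40.941 kPa.
Stress increase at mid-clay by the 2:1 spreading method:
Δσ = qBL/((B+z)(L+z)) = 200×4×4/((4+3.85)(4+3.85)) = 51.929 kPa
Final effective stress: σ'_f = 40.941 + 51.929 = 92.87 kPa.
σ'_f = 92.87 > σ'_p = 80.3 kPa, so the stress path crosses the preconsolidation pressure — recompression up to σ'_p, then virgin compression beyond:
S_c = H/(1+e₀)·[C_r·log₁₀(σ'_p/σ'_0) + C_c·log₁₀(σ'_f/σ'_p)]
    = 3.9/1.93 × [0.048×log₁₀(80.3/40.941) + 0.19×log₁₀(92.87/80.3)]
    = 2.0207 × [0.014043 + 0.012] = 0.05263 m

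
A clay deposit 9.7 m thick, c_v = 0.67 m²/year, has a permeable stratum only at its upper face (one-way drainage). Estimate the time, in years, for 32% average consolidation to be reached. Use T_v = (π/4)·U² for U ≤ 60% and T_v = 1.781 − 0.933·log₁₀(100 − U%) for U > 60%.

Drainage path length: H_d = H = 9.7 m (single drainage).
U ≤ 60%: T_v = (π/4)·U² = (π/4)×0.32² = 0.080425.
t = T_v·H_d²/c_v = 0.080425×9.7²/0.67 = 11.29 years.

t ≈ 11.3 years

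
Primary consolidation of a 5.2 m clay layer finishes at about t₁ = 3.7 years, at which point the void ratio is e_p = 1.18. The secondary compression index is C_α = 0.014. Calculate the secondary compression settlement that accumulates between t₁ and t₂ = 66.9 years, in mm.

S_s ≈ 42 mm

Secondary compression: S_s = C_α·H/(1+e_p)·log₁₀(t₂/t₁)
S_s = 0.014×5.2/(1+1.18)×log₁₀(66.9/3.7)
    = 0.03339 × 1.257 = 0.04198 m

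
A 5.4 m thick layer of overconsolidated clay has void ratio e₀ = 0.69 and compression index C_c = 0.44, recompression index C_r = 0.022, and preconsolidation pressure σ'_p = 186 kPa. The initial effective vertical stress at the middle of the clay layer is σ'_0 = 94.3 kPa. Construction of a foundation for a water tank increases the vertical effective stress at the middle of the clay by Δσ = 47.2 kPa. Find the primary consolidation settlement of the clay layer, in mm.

S_c ≈ 12.4 mm

Final effective stress: σ'_f = 94.3 + 47.2 = 141.5 kPa.
σ'_f = 141.5 ≤ σ'_p = 186 kPa, so the clay remains overconsolidated and only the recompression index applies:
S_c = C_r·H/(1+e₀)·log₁₀(σ'_f/σ'_0) = 0.022×5.4/1.69×log₁₀(141.5/94.3)
    = 0.070297 × 0.17624 = 0.01239 m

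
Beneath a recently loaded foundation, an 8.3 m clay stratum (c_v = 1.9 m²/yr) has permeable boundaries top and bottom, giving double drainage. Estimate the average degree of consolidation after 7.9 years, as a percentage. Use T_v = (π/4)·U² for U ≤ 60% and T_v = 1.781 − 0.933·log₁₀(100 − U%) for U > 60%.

U ≈ 90.6 %

Drainage path length: H_d = H/2 = 4.15 m (double drainage).
T_v = c_v·t/H_d² = 1.9×7.9/4.15² = 0.87153.
T_v = 0.87153 corresponds to the U > 60% branch:
U = 1 − 10^((1.781 − T_v)/0.933)/100 = 0.9056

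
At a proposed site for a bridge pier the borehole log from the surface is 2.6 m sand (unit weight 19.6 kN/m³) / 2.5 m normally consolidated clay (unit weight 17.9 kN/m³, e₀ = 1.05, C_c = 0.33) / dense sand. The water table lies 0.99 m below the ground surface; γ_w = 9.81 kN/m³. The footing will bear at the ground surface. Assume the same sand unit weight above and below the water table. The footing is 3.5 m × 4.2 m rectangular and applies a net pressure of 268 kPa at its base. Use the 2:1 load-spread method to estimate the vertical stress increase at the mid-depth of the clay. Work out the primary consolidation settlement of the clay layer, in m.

S_c ≈ 0.158 m

Mid-depth of clay below the ground surface: z = 2.6 + 2.5/2 = 3.85 m.
Total vertical stress at mid-clay: σ_v = 19.6×2.6 + 17.9×1.25 = 73.335 kPa.
Pore pressure: u = 9.81×(3.85 − 0.99) = 28.057 kPa.
Initial effective stress: σ'_0 = σ_v − u = 73.335 − 28.057 = 45.278 kPa.
Stress increase at mid-clay by the 2:1 spreading method:
Δσ = qBL/((B+z)(L+z)) = 268×3.5×4.2/((3.5+3.85)(4.2+3.85)) = 66.584 kPa
Final effective stress: σ'_f = σ'_0 + Δσ = 45.278 + 66.584 = 111.86 kPa.
Normally consolidated clay, so the full stress increment lies on the virgin compression line:
S_c = C_c·H/(1+e₀)·log₁₀(σ'_f/σ'_0) = 0.33×2.5/(1+1.05)×log₁₀(111.86/45.278)
    = 0.40244 × 0.39279 = 0.1581 m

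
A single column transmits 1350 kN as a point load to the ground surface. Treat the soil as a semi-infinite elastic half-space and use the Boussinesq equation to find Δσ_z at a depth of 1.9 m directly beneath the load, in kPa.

Δσ_z ≈ 179 kPa

Boussinesq vertical stress below a point load on an elastic half-space:
Δσ_z = 3P/(2πz²) · [1 + (r/z)²]^(−5/2)
r/z = 0/1.9 = 0; [1+(r/z)²]^(−5/2) = 1.
Δσ_z = 3×1350/(2π×1.9²) × 1 = 178.55 × 1 = 178.6 kPa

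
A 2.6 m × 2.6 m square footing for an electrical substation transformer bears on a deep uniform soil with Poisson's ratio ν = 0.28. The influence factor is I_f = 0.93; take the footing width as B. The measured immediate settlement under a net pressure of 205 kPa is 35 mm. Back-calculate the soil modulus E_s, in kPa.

S_e = q·B·(1−ν²)/E_s · I_f  ⇒  E_s = q·B·(1−ν²)·I_f / S_e.
E_s = 205 × 2.6 × 0.9216 × 0.93 / 0.035 = 13050 kPa

E_s ≈ 13100 kPa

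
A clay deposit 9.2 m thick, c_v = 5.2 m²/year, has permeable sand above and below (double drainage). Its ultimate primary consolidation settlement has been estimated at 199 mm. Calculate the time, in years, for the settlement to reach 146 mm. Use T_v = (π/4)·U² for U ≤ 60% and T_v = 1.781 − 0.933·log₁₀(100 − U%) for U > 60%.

t ≈ 1.84 years

Drainage path length: H_d = H/2 = 4.6 m (double drainage).
U = S(t)/S_ult = 146/199 = 0.7337.
U > 60%: T_v = 1.781 − 0.933·log₁₀(100 − 73.367) = 0.45108.
t = T_v·H_d²/c_v = 0.45108×4.6²/5.2 = 1.836 years.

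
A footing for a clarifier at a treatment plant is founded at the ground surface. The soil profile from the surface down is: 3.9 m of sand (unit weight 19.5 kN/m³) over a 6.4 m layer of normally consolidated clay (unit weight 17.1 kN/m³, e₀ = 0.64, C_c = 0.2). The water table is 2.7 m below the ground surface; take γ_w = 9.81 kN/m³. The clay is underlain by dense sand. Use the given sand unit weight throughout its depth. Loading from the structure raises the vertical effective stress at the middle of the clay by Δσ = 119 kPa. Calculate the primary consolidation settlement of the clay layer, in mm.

Mid-depth of clay below the ground surface: z = 3.9 + 6.4/2 = 7.1 m.
Total vertical stress at mid-clay: σ_v = 19.5×3.9 + 17.1×3.2 = 130.77 kPa.
Pore pressure: u = 9.81×(7.1 − 2.7) = 43.164 kPa.
Initial effective stress: σ'_0 = σ_v − u = 130.77 − 43.164 = 87.606 kPa.
Final effective stress: σ'_f = σ'_0 + Δσ = 87.606 + 119 = 206.61 kPa.
Normally consolidated clay, so the full stress increment lies on the virgin compression line:
S_c = C_c·H/(1+e₀)·log₁₀(σ'_f/σ'_0) = 0.2×6.4/(1+0.64)×log₁₀(206.61/87.606)
    = 0.78049 × 0.37262 = 0.2908 m

S_c ≈ 291 mm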